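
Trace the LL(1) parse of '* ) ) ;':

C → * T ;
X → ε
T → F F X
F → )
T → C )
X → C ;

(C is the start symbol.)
Stack is shown with the top on the left.

Stack      Input      Action
----------------------------
C $        * ) ) ; $  output C → * T ;
* T ; $    * ) ) ; $  match '*'
T ; $      ) ) ; $    output T → F F X
F F X ; $  ) ) ; $    output F → )
) F X ; $  ) ) ; $    match ')'
F X ; $    ) ; $      output F → )
) X ; $    ) ; $      match ')'
X ; $      ; $        output X → ε
; $        ; $        match ';'
$          $          accept

The string is accepted.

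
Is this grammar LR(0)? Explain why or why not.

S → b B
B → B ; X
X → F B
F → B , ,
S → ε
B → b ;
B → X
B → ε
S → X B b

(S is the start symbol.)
A grammar is LR(0) if no state in the canonical LR(0) collection has:
  - both a shift item (dot before a terminal) and a complete item (shift-reduce conflict), or
  - two or more complete items (reduce-reduce conflict; the accept item [S' → S .] counts as a complete item here).

Augment with S' → S and build the canonical LR(0) collection (I0 = CLOSURE({[S' → . S]}), then GOTO on every symbol after a dot until no new states appear). It has 17 states:
  I0: { [B → . B ; X], [B → . X], [B → . b ;], [B → .], [F → . B , ,], [S → . X B b], [S → . b B], [S → .], [S' → . S], [X → . F B] }  — shift, 2 reduces
  I1: { [B → B . ; X], [F → B . , ,] }  — shift
  I2: { [B → . B ; X], [B → . X], [B → . b ;], [B → .], [F → . B , ,], [X → . F B], [X → F . B] }  — shift, reduce
  I3: { [S' → S .] }  — accept
  I4: { [B → . B ; X], [B → . X], [B → . b ;], [B → .], [B → X .], [F → . B , ,], [S → X . B b], [X → . F B] }  — shift, 2 reduces
  I5: { [B → . B ; X], [B → . X], [B → . b ;], [B → .], [B → b . ;], [F → . B , ,], [S → b . B], [X → . F B] }  — shift, reduce
  I6: { [B → b ; .] }  — reduce
  I7: { [B → B . ; X], [F → B . , ,], [S → b B .] }  — shift, reduce
  I8: { [B → X .] }  — reduce
  I9: { [B → b . ;] }  — shift
  I10: { [F → B , . ,] }  — shift
  I11: { [B → . B ; X], [B → . X], [B → . b ;], [B → .], [B → B ; . X], [F → . B , ,], [X → . F B] }  — shift, reduce
  I12: { [B → B ; X .], [B → X .] }  — 2 reduces
  I13: { [F → B , , .] }  — reduce
  I14: { [B → B . ; X], [F → B . , ,], [S → X B . b] }  — shift
  I15: { [S → X B b .] }  — reduce
  I16: { [B → B . ; X], [F → B . , ,], [X → F B .] }  — shift, reduce

Conflict in state I0:
  Shift-reduce conflict between [B → .] and [B → . b ;]
So the grammar is NOT LR(0).

Answer: No. Shift-reduce conflict between [B → .] and [B → . b ;]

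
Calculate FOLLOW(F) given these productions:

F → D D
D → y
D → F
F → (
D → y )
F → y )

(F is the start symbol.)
To compute FOLLOW(F), find every occurrence of F on a right-hand side N → α F β: add FIRST(β) \ {ε}, and if β is empty or nullable also add FOLLOW(N). Iterate to a fixed point.

F is the start symbol, so $ ∈ FOLLOW(F).
In D → F: F is at the end, add FOLLOW(D)

The FOLLOW sets referred to above (computed the same way, to a fixed point):
  FOLLOW(D) = { $, '(', 'y' }

Taking the union: FOLLOW(F) = { $, '(', 'y' }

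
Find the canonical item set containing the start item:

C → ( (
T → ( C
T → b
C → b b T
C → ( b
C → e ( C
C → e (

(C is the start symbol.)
First, augment the grammar with C' → C
I₀ = CLOSURE({ [C' → . C] }):
  [C' → . C] has the dot before C: add [C → . ( (], [C → . b b T], [C → . ( b], [C → . e ( C], [C → . e (]
No further items can be added.

I₀ = { [C → . ( (], [C → . ( b], [C → . b b T], [C → . e ( C], [C → . e (], [C' → . C] }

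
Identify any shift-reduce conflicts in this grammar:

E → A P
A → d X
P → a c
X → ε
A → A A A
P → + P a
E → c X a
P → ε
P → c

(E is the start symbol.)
Yes — I1: [P → .] vs [A → . d X]; I8: [P → .] vs [P → . + P a]; I14: [A → A A A .] vs [A → . d X]

A shift-reduce conflict occurs when an LR(0) state has both:
  - a complete (reduce) item [A → α .] (dot at the end), and
  - a shift item [B → β . c γ] (dot before a terminal).

Augment with E' → E and build the canonical LR(0) collection (I0 = CLOSURE({[E' → . E]}), then GOTO on every symbol after a dot until no new states appear). It has 17 states:
  I0: { [A → . A A A], [A → . d X], [E → . A P], [E → . c X a], [E' → . E] }  — shift
  I1: { [A → . A A A], [A → . d X], [A → A . A A], [E → A . P], [P → . + P a], [P → . a c], [P → . c], [P → .] }  — shift, reduce
  I2: { [E' → E .] }  — accept
  I3: { [E → c . X a], [X → .] }  — reduce
  I4: { [A → d . X], [X → .] }  — reduce
  I5: { [A → d X .] }  — reduce
  I6: { [E → c X . a] }  — shift
  I7: { [E → c X a .] }  — reduce
  I8: { [P → + . P a], [P → . + P a], [P → . a c], [P → . c], [P → .] }  — shift, reduce
  I9: { [A → . A A A], [A → . d X], [A → A . A A], [A → A A . A] }  — shift
  I10: { [E → A P .] }  — reduce
  I11: { [P → a . c] }  — shift
  I12: { [P → c .] }  — reduce
  I13: { [P → a c .] }  — reduce
  I14: { [A → . A A A], [A → . d X], [A → A . A A], [A → A A . A], [A → A A A .] }  — shift, reduce
  I15: { [P → + P . a] }  — shift
  I16: { [P → + P a .] }  — reduce

I1 contains reduce item [P → .] and shift items [A → . d X], [P → . + P a], [P → . a c], [P → . c] — shift-reduce conflict.
I8 contains reduce item [P → .] and shift items [P → . + P a], [P → . a c], [P → . c] — shift-reduce conflict.
I14 contains reduce item [A → A A A .] and shift item [A → . d X] — shift-reduce conflict.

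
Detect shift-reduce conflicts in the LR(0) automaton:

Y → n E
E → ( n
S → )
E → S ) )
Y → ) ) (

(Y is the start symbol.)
A shift-reduce conflict occurs when an LR(0) state has both:
  - a complete (reduce) item [A → α .] (dot at the end), and
  - a shift item [B → β . c γ] (dot before a terminal).

Augment with Y' → Y and build the canonical LR(0) collection (I0 = CLOSURE({[Y' → . Y]}), then GOTO on every symbol after a dot until no new states appear). It has 13 states:
  I0: { [Y → . ) ) (], [Y → . n E], [Y' → . Y] }  — shift
  I1: { [Y → ) . ) (] }  — shift
  I2: { [Y' → Y .] }  — accept
  I3: { [E → . ( n], [E → . S ) )], [S → . )], [Y → n . E] }  — shift
  I4: { [E → ( . n] }  — shift
  I5: { [S → ) .] }  — reduce
  I6: { [Y → n E .] }  — reduce
  I7: { [E → S . ) )] }  — shift
  I8: { [E → S ) . )] }  — shift
  I9: { [E → S ) ) .] }  — reduce
  I10: { [E → ( n .] }  — reduce
  I11: { [Y → ) ) . (] }  — shift
  I12: { [Y → ) ) ( .] }  — reduce

No state contains both a complete item and a shift item.

Answer: No shift-reduce conflicts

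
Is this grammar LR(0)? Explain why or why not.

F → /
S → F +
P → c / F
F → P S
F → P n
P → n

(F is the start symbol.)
Augment with F' → F and build the canonical LR(0) collection (I0 = CLOSURE({[F' → . F]}), then GOTO on every symbol after a dot until no new states appear). It has 12 states:
  I0: { [F → . /], [F → . P S], [F → . P n], [F' → . F], [P → . c / F], [P → . n] }  — shift
  I1: { [F → / .] }  — reduce
  I2: { [F' → F .] }  — accept
  I3: { [F → . /], [F → . P S], [F → . P n], [F → P . S], [F → P . n], [P → . c / F], [P → . n], [S → . F +] }  — shift
  I4: { [P → c . / F] }  — shift
  I5: { [P → n .] }  — reduce
  I6: { [F → . /], [F → . P S], [F → . P n], [P → . c / F], [P → . n], [P → c / . F] }  — shift
  I7: { [P → c / F .] }  — reduce
  I8: { [S → F . +] }  — shift
  I9: { [F → P S .] }  — reduce
  I10: { [F → P n .], [P → n .] }  — 2 reduces
  I11: { [S → F + .] }  — reduce

Conflict in state I10:
  Reduce-reduce conflict: [F → P n .] and [P → n .]
So the grammar is NOT LR(0).

Answer: No. Reduce-reduce conflict: [F → P n .] and [P → n .]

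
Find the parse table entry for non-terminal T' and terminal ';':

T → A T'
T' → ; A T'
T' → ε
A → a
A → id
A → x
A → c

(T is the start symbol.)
To find M[T', ';'], we find productions for T' where ';' is in the predict set (PREDICT(N → α) = (FIRST(α) \ {ε}) ∪ (FOLLOW(N) if α ⇒* ε)).

Relevant sets:
  FOLLOW(T') = { $ }

T' → ; A T': PREDICT = { ';' }
  ';' is in predict set, so this production goes in M[T', ';']
T' → ε: PREDICT = { $ }

M[T', ';'] = T' → ; A T'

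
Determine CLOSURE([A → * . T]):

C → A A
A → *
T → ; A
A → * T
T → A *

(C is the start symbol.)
{ [A → * . T], [A → . * T], [A → . *], [T → . ; A], [T → . A *] }

Start with: [A → * . T]
  [A → * . T] has the dot before T: add [T → . ; A], [T → . A *]
  [T → . A *] has the dot before A: add [A → . *], [A → . * T]
No further items can be added.

CLOSURE = { [A → * . T], [A → . * T], [A → . *], [T → . ; A], [T → . A *] }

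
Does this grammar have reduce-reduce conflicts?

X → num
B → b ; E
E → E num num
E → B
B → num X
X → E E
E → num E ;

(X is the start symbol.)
Yes — I11: [E → E num num .] vs [X → num .]

Augment with X' → X and build the canonical LR(0) collection (I0 = CLOSURE({[X' → . X]}), then GOTO on every symbol after a dot until no new states appear). It has 17 states:
  I0: { [B → . b ; E], [B → . num X], [E → . B], [E → . E num num], [E → . num E ;], [X → . E E], [X → . num], [X' → . X] }  — shift
  I1: { [E → B .] }  — reduce
  I2: { [B → . b ; E], [B → . num X], [E → . B], [E → . E num num], [E → . num E ;], [E → E . num num], [X → E . E] }  — shift
  I3: { [X' → X .] }  — accept
  I4: { [B → b . ; E] }  — shift
  I5: { [B → . b ; E], [B → . num X], [B → num . X], [E → . B], [E → . E num num], [E → . num E ;], [E → num . E ;], [X → . E E], [X → . num], [X → num .] }  — shift, reduce
  I6: { [B → . b ; E], [B → . num X], [E → . B], [E → . E num num], [E → . num E ;], [E → E . num num], [E → num E . ;], [X → E . E] }  — shift
  I7: { [B → num X .] }  — reduce
  I8: { [E → num E ; .] }  — reduce
  I9: { [E → E . num num], [X → E E .] }  — shift, reduce
  I10: { [B → . b ; E], [B → . num X], [B → num . X], [E → . B], [E → . E num num], [E → . num E ;], [E → E num . num], [E → num . E ;], [X → . E E], [X → . num] }  — shift
  I11: { [B → . b ; E], [B → . num X], [B → num . X], [E → . B], [E → . E num num], [E → . num E ;], [E → E num num .], [E → num . E ;], [X → . E E], [X → . num], [X → num .] }  — shift, 2 reduces
  I12: { [E → E num . num] }  — shift
  I13: { [E → E num num .] }  — reduce
  I14: { [B → . b ; E], [B → . num X], [B → b ; . E], [E → . B], [E → . E num num], [E → . num E ;] }  — shift
  I15: { [B → b ; E .], [E → E . num num] }  — shift, reduce
  I16: { [B → . b ; E], [B → . num X], [B → num . X], [E → . B], [E → . E num num], [E → . num E ;], [E → num . E ;], [X → . E E], [X → . num] }  — shift

I11 contains complete items [E → E num num .], [X → num .] — reduce-reduce conflict.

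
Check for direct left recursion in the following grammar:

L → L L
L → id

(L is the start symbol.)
Yes, L is left-recursive

L → L L: LEFT RECURSIVE (starts with L)
L → id: starts with id

The grammar has direct left recursion on: L.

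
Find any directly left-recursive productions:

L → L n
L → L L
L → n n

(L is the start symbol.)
Direct left recursion occurs when N → N α for some non-terminal N (the right-hand side begins with the left-hand side itself).

L → L n: LEFT RECURSIVE (starts with L)
L → L L: LEFT RECURSIVE (starts with L)
L → n n: starts with n

The grammar has direct left recursion on: L.

Answer: Yes, L is left-recursive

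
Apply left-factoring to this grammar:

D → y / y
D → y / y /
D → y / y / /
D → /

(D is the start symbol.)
D → y / y D'
D' → ε
D' → / D''
D'' → ε
D'' → /
D → /

Left-factoring transforms A → αβ₁ | αβ₂ into A → αA' and A' → β₁ | β₂
(α is the longest common prefix among the alternatives). Repeat until
no nonterminal has two alternatives with a common prefix.

Round 1: D has alternatives sharing prefix 'y / y'. Introduce D': D → y / y D'
  Add: D' → ε
  Add: D' → /
  Add: D' → / /

Round 2: D' has alternatives sharing prefix '/'. Introduce D'': D' → / D''
  Add: D'' → ε
  Add: D'' → /

No remaining common prefixes — done.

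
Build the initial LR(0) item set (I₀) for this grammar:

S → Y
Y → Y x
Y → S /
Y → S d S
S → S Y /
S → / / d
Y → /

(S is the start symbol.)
First, augment the grammar with S' → S
I₀ = CLOSURE({ [S' → . S] }):
  [S' → . S] has the dot before S: add [S → . Y], [S → . S Y /], [S → . / / d]
  [S → . Y] has the dot before Y: add [Y → . Y x], [Y → . S /], [Y → . S d S], [Y → . /]
No further items can be added.

I₀ = { [S → . / / d], [S → . S Y /], [S → . Y], [S' → . S], [Y → . /], [Y → . S /], [Y → . S d S], [Y → . Y x] }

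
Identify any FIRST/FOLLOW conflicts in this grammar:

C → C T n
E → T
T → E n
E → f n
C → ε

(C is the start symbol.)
A FIRST/FOLLOW conflict occurs when a non-terminal N has a nullable alternative N → β (β ⇒* ε) and another alternative N → α with FIRST(α) ∩ FOLLOW(N) ≠ ∅: on such a lookahead the parser cannot decide between expanding α and letting N vanish via β.

Nullable non-terminals: C.
FIRST sets used below: FIRST(C) = { 'f', ε }, FIRST(T) = { 'f' }

C: nullable alternative(s) C → ε; FOLLOW(C) = { $, 'f' }
  C → C T n: FIRST \ {ε} = { 'f' } — overlaps FOLLOW(C) on { 'f' }: CONFLICT
  C → ε: FIRST \ {ε} = { } — this is the only nullable alternative, skip

E, T have no nullable alternative, so no FIRST/FOLLOW check is needed there.

So the grammar has 1 FIRST/FOLLOW conflict (marked CONFLICT above).

Answer: Yes. C → C T n with FOLLOW(C) on { 'f' }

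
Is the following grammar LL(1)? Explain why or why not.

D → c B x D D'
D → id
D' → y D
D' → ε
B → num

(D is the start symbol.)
No. Predict set conflict for D': { 'y' }

A grammar is LL(1) if for each non-terminal N with multiple productions, the predict sets of those productions are pairwise disjoint, where PREDICT(N → α) = (FIRST(α) \ {ε}) ∪ (FOLLOW(N) if α ⇒* ε).

Relevant sets:
  FOLLOW(D') = { $, 'y' }

For D:
  PREDICT(D → c B x D D') = { 'c' }
  PREDICT(D → id) = { 'id' }
For D':
  PREDICT(D' → y D) = { 'y' }
  PREDICT(D' → ε) = { $, 'y' }
B has a single production, so nothing to check there.

Conflict found: Predict set conflict for D': { 'y' }
The grammar is NOT LL(1).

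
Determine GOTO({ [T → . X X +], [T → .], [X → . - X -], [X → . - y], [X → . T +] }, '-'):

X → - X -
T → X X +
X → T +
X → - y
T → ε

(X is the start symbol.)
GOTO(I, '-') = CLOSURE({ [A → αX.β] : [A → α.Xβ] ∈ I, X = '-' })

Items with dot before '-', with the dot advanced:
  [X → . - X -] → [X → - . X -]
  [X → . - y] → [X → - . y]
Closure of the advanced items:
  [X → - . X -] has the dot before X: add [X → . - X -], [X → . T +], [X → . - y]
  [X → . T +] has the dot before T: add [T → . X X +], [T → .]

GOTO = { [T → . X X +], [T → .], [X → - . X -], [X → - . y], [X → . - X -], [X → . - y], [X → . T +] }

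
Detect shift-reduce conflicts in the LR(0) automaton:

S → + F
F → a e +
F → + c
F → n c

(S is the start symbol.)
No shift-reduce conflicts

Augment with S' → S and build the canonical LR(0) collection (I0 = CLOSURE({[S' → . S]}), then GOTO on every symbol after a dot until no new states appear). It has 11 states:
  I0: { [S → . + F], [S' → . S] }  — shift
  I1: { [F → . + c], [F → . a e +], [F → . n c], [S → + . F] }  — shift
  I2: { [S' → S .] }  — accept
  I3: { [F → + . c] }  — shift
  I4: { [S → + F .] }  — reduce
  I5: { [F → a . e +] }  — shift
  I6: { [F → n . c] }  — shift
  I7: { [F → n c .] }  — reduce
  I8: { [F → a e . +] }  — shift
  I9: { [F → a e + .] }  — reduce
  I10: { [F → + c .] }  — reduce

No state contains both a complete item and a shift item.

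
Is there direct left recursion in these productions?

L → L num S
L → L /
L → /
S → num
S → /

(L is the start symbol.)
Yes, L is left-recursive

Direct left recursion occurs when N → N α for some non-terminal N (the right-hand side begins with the left-hand side itself).

L → L num S: LEFT RECURSIVE (starts with L)
L → L /: LEFT RECURSIVE (starts with L)
L → /: starts with '/'
S → num: starts with num
S → /: starts with '/'

The grammar has direct left recursion on: L.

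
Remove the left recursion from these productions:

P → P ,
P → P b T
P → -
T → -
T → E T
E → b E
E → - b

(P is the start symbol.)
P → - P'
P' → , P'
P' → b T P'
P' → ε
T → -
T → E T
E → b E
E → - b

P is directly left-recursive. The standard transformation for
  A → A α₁ | ... | A α_m | β₁ | ... | β_n
is
  A  → β₁ A' | ... | β_n A'
  A' → α₁ A' | ... | α_m A' | ε

P → - becomes P → - P'
P → P , becomes P' → , P'
P → P b T becomes P' → b T P'
Add P' → ε

Productions for other non-terminals are unchanged:
  T → -
  T → E T
  E → b E
  E → - b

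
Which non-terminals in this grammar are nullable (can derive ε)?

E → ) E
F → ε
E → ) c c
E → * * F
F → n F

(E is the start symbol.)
ε-productions: F → ε
So F is immediately nullable.
No further non-terminal can be added: every production for the remaining non-terminals contains a terminal or a non-nullable non-terminal.
Nullable = { 'F' }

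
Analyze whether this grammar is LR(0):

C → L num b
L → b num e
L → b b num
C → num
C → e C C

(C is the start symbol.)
Yes, the grammar is LR(0)

A grammar is LR(0) if no state in the canonical LR(0) collection has:
  - both a shift item (dot before a terminal) and a complete item (shift-reduce conflict), or
  - two or more complete items (reduce-reduce conflict; the accept item [C' → C .] counts as a complete item here).

Augment with C' → C and build the canonical LR(0) collection (I0 = CLOSURE({[C' → . C]}), then GOTO on every symbol after a dot until no new states appear). It has 14 states:
  I0: { [C → . L num b], [C → . e C C], [C → . num], [C' → . C], [L → . b b num], [L → . b num e] }  — shift
  I1: { [C' → C .] }  — accept
  I2: { [C → L . num b] }  — shift
  I3: { [L → b . b num], [L → b . num e] }  — shift
  I4: { [C → . L num b], [C → . e C C], [C → . num], [C → e . C C], [L → . b b num], [L → . b num e] }  — shift
  I5: { [C → num .] }  — reduce
  I6: { [C → . L num b], [C → . e C C], [C → . num], [C → e C . C], [L → . b b num], [L → . b num e] }  — shift
  I7: { [C → e C C .] }  — reduce
  I8: { [L → b b . num] }  — shift
  I9: { [L → b num . e] }  — shift
  I10: { [L → b num e .] }  — reduce
  I11: { [L → b b num .] }  — reduce
  I12: { [C → L num . b] }  — shift
  I13: { [C → L num b .] }  — reduce

Every state is either a pure shift/goto state or contains exactly one complete item and nothing to shift — no conflicts. The grammar is LR(0).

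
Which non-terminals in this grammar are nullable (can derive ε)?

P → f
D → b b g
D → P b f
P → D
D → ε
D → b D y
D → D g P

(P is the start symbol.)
A non-terminal is nullable if it can derive ε (the empty string): either it has an ε-production, or it has a production whose right-hand side consists entirely of nullable non-terminals.

ε-productions: D → ε
So D is immediately nullable.
P → D: every symbol on the right is nullable, so P is nullable too.
Every non-terminal is now nullable.
Nullable = { 'D', 'P' }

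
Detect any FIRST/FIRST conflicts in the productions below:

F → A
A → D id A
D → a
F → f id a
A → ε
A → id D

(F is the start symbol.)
FIRST sets of the non-terminals at (or reachable through a nullable prefix from) the front of some alternative:
  FIRST(A) = { 'a', 'id', ε }
  FIRST(D) = { 'a' }

Productions for F:
  F → A: FIRST = { 'a', 'id', ε }
  F → f id a: FIRST = { 'f' }
Productions for A:
  A → D id A: FIRST = { 'a' }
  A → ε: FIRST = { ε }
  A → id D: FIRST = { 'id' }
D has only one production, so no FIRST/FIRST conflict is possible there.

All alternatives of each non-terminal have pairwise disjoint FIRST sets.

Answer: No FIRST/FIRST conflicts.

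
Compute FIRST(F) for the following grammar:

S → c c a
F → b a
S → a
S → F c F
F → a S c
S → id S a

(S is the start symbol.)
From F → b a:
  - b is a terminal: add 'b' and stop
From F → a S c:
  - a is a terminal: add 'a' and stop

Collecting: FIRST(F) = { 'a', 'b' }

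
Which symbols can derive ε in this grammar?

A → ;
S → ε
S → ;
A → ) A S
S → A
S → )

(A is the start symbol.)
{ 'S' }

ε-productions: S → ε
So S is immediately nullable.
No further non-terminal can be added: every production for the remaining non-terminals contains a terminal or a non-nullable non-terminal.
Nullable = { 'S' }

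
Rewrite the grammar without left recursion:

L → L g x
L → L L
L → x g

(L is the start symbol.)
L → x g L'
L' → g x L'
L' → L L'
L' → ε

L is directly left-recursive. The standard transformation for
  A → A α₁ | ... | A α_m | β₁ | ... | β_n
is
  A  → β₁ A' | ... | β_n A'
  A' → α₁ A' | ... | α_m A' | ε

L → x g becomes L → x g L'
L → L g x becomes L' → g x L'
L → L L becomes L' → L L'
Add L' → ε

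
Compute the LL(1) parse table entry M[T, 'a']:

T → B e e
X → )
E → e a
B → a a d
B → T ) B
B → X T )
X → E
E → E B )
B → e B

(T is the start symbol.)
To find M[T, 'a'], we find productions for T where 'a' is in the predict set (PREDICT(N → α) = (FIRST(α) \ {ε}) ∪ (FOLLOW(N) if α ⇒* ε)).

Relevant sets:
  FIRST(B) = { ')', 'a', 'e' }

T → B e e: PREDICT = { ')', 'a', 'e' }
  'a' is in predict set, so this production goes in M[T, 'a']

M[T, 'a'] = T → B e e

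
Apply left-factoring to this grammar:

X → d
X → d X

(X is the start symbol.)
Left-factoring transforms A → αβ₁ | αβ₂ into A → αA' and A' → β₁ | β₂
(α is the longest common prefix among the alternatives). Repeat until
no nonterminal has two alternatives with a common prefix.

Round 1: X has alternatives sharing prefix 'd'. Introduce X': X → d X'
  Add: X' → ε
  Add: X' → X

No remaining common prefixes — done.

Resulting grammar:
X → d X'
X' → ε
X' → X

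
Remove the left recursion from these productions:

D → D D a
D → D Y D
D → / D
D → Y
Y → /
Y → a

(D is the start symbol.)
D → / D D'
D → Y D'
D' → D a D'
D' → Y D D'
D' → ε
Y → /
Y → a

D is directly left-recursive. The standard transformation for
  A → A α₁ | ... | A α_m | β₁ | ... | β_n
is
  A  → β₁ A' | ... | β_n A'
  A' → α₁ A' | ... | α_m A' | ε

D → / D becomes D → / D D'
D → Y becomes D → Y D'
D → D D a becomes D' → D a D'
D → D Y D becomes D' → Y D D'
Add D' → ε

Productions for other non-terminals are unchanged:
  Y → /
  Y → a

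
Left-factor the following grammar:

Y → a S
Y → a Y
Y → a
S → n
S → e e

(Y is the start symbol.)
Left-factoring transforms A → αβ₁ | αβ₂ into A → αA' and A' → β₁ | β₂
(α is the longest common prefix among the alternatives). Repeat until
no nonterminal has two alternatives with a common prefix.

Round 1: Y has alternatives sharing prefix 'a'. Introduce Y': Y → a Y'
  Add: Y' → S
  Add: Y' → Y
  Add: Y' → ε

No remaining common prefixes — done.

Resulting grammar:
Y → a Y'
Y' → S
Y' → Y
Y' → ε
S → n
S → e e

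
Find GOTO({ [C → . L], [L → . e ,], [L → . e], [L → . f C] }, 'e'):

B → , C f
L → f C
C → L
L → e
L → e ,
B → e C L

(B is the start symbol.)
GOTO(I, 'e') = CLOSURE({ [A → αX.β] : [A → α.Xβ] ∈ I, X = 'e' })

Items with dot before 'e', with the dot advanced:
  [L → . e] → [L → e .]
  [L → . e ,] → [L → e . ,]
Closure adds nothing (no advanced item has the dot before a non-terminal).

GOTO = { [L → e . ,], [L → e .] }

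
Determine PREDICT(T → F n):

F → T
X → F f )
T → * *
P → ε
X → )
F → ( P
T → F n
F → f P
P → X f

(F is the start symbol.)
PREDICT(T → F n) = (FIRST(RHS) \ {ε}) ∪ (FOLLOW(T) if ε ∈ FIRST(RHS), i.e. RHS ⇒* ε)
FIRST(F) = { '(', '*', 'f' }
FIRST(F n) = { '(', '*', 'f' }
ε ∉ FIRST(F n), so FOLLOW(T) is not added.
PREDICT(T → F n) = { '(', '*', 'f' }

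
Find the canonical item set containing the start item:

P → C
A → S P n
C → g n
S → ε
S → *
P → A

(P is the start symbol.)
First, augment the grammar with P' → P
I₀ = CLOSURE({ [P' → . P] }):
  [P' → . P] has the dot before P: add [P → . C], [P → . A]
  [P → . C] has the dot before C: add [C → . g n]
  [P → . A] has the dot before A: add [A → . S P n]
  [A → . S P n] has the dot before S: add [S → .], [S → . *]
No further items can be added.

I₀ = { [A → . S P n], [C → . g n], [P → . A], [P → . C], [P' → . P], [S → . *], [S → .] }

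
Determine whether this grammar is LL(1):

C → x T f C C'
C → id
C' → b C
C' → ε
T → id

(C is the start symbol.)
No. Predict set conflict for C': { 'b' }

A grammar is LL(1) if for each non-terminal N with multiple productions, the predict sets of those productions are pairwise disjoint, where PREDICT(N → α) = (FIRST(α) \ {ε}) ∪ (FOLLOW(N) if α ⇒* ε).

Relevant sets:
  FOLLOW(C') = { $, 'b' }

For C:
  PREDICT(C → x T f C C') = { 'x' }
  PREDICT(C → id) = { 'id' }
For C':
  PREDICT(C' → b C) = { 'b' }
  PREDICT(C' → ε) = { $, 'b' }
T has a single production, so nothing to check there.

Conflict found: Predict set conflict for C': { 'b' }
The grammar is NOT LL(1).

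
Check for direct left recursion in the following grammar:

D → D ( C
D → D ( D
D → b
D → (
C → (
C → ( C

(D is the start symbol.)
Direct left recursion occurs when N → N α for some non-terminal N (the right-hand side begins with the left-hand side itself).

D → D ( C: LEFT RECURSIVE (starts with D)
D → D ( D: LEFT RECURSIVE (starts with D)
D → b: starts with b
D → (: starts with '('
C → (: starts with '('
C → ( C: starts with '('

The grammar has direct left recursion on: D.

Answer: Yes, D is left-recursive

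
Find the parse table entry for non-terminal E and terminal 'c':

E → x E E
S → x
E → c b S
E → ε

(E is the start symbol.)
To find M[E, 'c'], we find productions for E where 'c' is in the predict set (PREDICT(N → α) = (FIRST(α) \ {ε}) ∪ (FOLLOW(N) if α ⇒* ε)).

Relevant sets:
  FOLLOW(E) = { $, 'c', 'x' }

E → x E E: PREDICT = { 'x' }
E → c b S: PREDICT = { 'c' }
  'c' is in predict set, so this production goes in M[E, 'c']
E → ε: PREDICT = { $, 'c', 'x' }
  'c' is in predict set, so this production goes in M[E, 'c']

M[E, 'c'] = E → c b S, E → ε  (a multiply-defined cell — the grammar is not LL(1))

Answer: E → c b S, E → ε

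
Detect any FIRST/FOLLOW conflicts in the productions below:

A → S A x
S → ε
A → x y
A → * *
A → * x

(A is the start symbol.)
A FIRST/FOLLOW conflict occurs when a non-terminal N has a nullable alternative N → β (β ⇒* ε) and another alternative N → α with FIRST(α) ∩ FOLLOW(N) ≠ ∅: on such a lookahead the parser cannot decide between expanding α and letting N vanish via β.

Nullable non-terminals: S.
S has a nullable alternative but only one production, so nothing to check.

A has no nullable alternative, so no FIRST/FOLLOW check is needed there.

No FIRST/FOLLOW conflicts found.

Answer: No FIRST/FOLLOW conflicts.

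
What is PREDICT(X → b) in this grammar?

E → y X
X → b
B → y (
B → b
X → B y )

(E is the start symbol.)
{ 'b' }

PREDICT(X → b) = (FIRST(RHS) \ {ε}) ∪ (FOLLOW(X) if ε ∈ FIRST(RHS), i.e. RHS ⇒* ε)
FIRST(b) = { 'b' }
ε ∉ FIRST(b), so FOLLOW(X) is not added.
PREDICT(X → b) = { 'b' }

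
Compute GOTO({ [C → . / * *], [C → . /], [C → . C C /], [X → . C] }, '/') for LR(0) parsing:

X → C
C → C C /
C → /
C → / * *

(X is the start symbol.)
GOTO(I, '/') = CLOSURE({ [A → αX.β] : [A → α.Xβ] ∈ I, X = '/' })

Items with dot before '/', with the dot advanced:
  [C → . /] → [C → / .]
  [C → . / * *] → [C → / . * *]
Closure adds nothing (no advanced item has the dot before a non-terminal).

GOTO = { [C → / . * *], [C → / .] }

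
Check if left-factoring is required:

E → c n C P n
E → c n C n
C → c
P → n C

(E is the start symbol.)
Yes, E has productions with common prefix 'c n C'

Left-factoring is needed when two productions for the same non-terminal
share a common prefix on the right-hand side.

Productions for E:
  E → c n C P n
  E → c n C n

Found common prefix 'c n C' in productions for E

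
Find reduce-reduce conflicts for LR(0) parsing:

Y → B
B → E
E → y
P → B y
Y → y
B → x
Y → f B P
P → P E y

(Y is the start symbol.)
Augment with Y' → Y and build the canonical LR(0) collection (I0 = CLOSURE({[Y' → . Y]}), then GOTO on every symbol after a dot until no new states appear). It has 14 states:
  I0: { [B → . E], [B → . x], [E → . y], [Y → . B], [Y → . f B P], [Y → . y], [Y' → . Y] }  — shift
  I1: { [Y → B .] }  — reduce
  I2: { [B → E .] }  — reduce
  I3: { [Y' → Y .] }  — accept
  I4: { [B → . E], [B → . x], [E → . y], [Y → f . B P] }  — shift
  I5: { [B → x .] }  — reduce
  I6: { [E → y .], [Y → y .] }  — 2 reduces
  I7: { [B → . E], [B → . x], [E → . y], [P → . B y], [P → . P E y], [Y → f B . P] }  — shift
  I8: { [E → y .] }  — reduce
  I9: { [P → B . y] }  — shift
  I10: { [E → . y], [P → P . E y], [Y → f B P .] }  — shift, reduce
  I11: { [P → P E . y] }  — shift
  I12: { [P → P E y .] }  — reduce
  I13: { [P → B y .] }  — reduce

I6 contains complete items [E → y .], [Y → y .] — reduce-reduce conflict.

Answer: Yes — I6: [E → y .] vs [Y → y .]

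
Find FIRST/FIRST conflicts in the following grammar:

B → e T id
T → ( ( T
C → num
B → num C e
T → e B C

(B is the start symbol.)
Productions for B:
  B → e T id: FIRST = { 'e' }
  B → num C e: FIRST = { 'num' }
Productions for T:
  T → ( ( T: FIRST = { '(' }
  T → e B C: FIRST = { 'e' }
C has only one production, so no FIRST/FIRST conflict is possible there.

All alternatives of each non-terminal have pairwise disjoint FIRST sets.

Answer: No FIRST/FIRST conflicts.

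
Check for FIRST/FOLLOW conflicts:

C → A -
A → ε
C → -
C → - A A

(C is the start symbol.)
Nullable non-terminals: A.
A has a nullable alternative but only one production, so nothing to check.

C has no nullable alternative, so no FIRST/FOLLOW check is needed there.

No FIRST/FOLLOW conflicts found.

Answer: No FIRST/FOLLOW conflicts.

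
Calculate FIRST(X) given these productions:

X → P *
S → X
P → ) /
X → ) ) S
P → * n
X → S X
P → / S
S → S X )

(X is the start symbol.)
FIRST sets of the other non-terminals involved (by the same procedure, iterated to a fixed point):
  FIRST(P) = { ')', '*', '/' }
  FIRST(S) = { ')', '*', '/' }

From X → P *:
  - P is a non-terminal: add FIRST(P) \ {ε} = { ')', '*', '/' }
    P is not nullable, so stop
From X → ) ) S:
  - ')' is a terminal: add ')' and stop
From X → S X:
  - S is a non-terminal: add FIRST(S) \ {ε} = { ')', '*', '/' }
    S is not nullable, so stop

Collecting: FIRST(X) = { ')', '*', '/' }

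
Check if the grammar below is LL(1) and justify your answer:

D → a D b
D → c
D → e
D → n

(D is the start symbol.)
For D:
  PREDICT(D → a D b) = { 'a' }
  PREDICT(D → c) = { 'c' }
  PREDICT(D → e) = { 'e' }
  PREDICT(D → n) = { 'n' }

All predict sets are disjoint. The grammar IS LL(1).

Answer: Yes, the grammar is LL(1).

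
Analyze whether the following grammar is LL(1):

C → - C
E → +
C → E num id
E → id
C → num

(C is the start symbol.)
Yes, the grammar is LL(1).

A grammar is LL(1) if for each non-terminal N with multiple productions, the predict sets of those productions are pairwise disjoint, where PREDICT(N → α) = (FIRST(α) \ {ε}) ∪ (FOLLOW(N) if α ⇒* ε).

Relevant sets:
  FIRST(E) = { '+', 'id' }

For C:
  PREDICT(C → '-' C) = { '-' }
  PREDICT(C → E num id) = { '+', 'id' }
  PREDICT(C → num) = { 'num' }
For E:
  PREDICT(E → '+') = { '+' }
  PREDICT(E → id) = { 'id' }

All predict sets are disjoint. The grammar IS LL(1).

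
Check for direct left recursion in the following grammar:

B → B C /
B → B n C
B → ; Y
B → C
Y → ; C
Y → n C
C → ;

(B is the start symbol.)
Yes, B is left-recursive

Direct left recursion occurs when N → N α for some non-terminal N (the right-hand side begins with the left-hand side itself).

B → B C /: LEFT RECURSIVE (starts with B)
B → B n C: LEFT RECURSIVE (starts with B)
B → ; Y: starts with ';'
B → C: starts with C
Y → ; C: starts with ';'
Y → n C: starts with n
C → ;: starts with ';'

The grammar has direct left recursion on: B.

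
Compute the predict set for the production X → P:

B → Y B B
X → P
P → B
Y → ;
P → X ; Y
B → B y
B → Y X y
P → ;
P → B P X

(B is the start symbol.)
{ ';' }

PREDICT(X → P) = (FIRST(RHS) \ {ε}) ∪ (FOLLOW(X) if ε ∈ FIRST(RHS), i.e. RHS ⇒* ε)
FIRST(P) = { ';' }
FIRST(P) = { ';' }
ε ∉ FIRST(P), so FOLLOW(X) is not added.
PREDICT(X → P) = { ';' }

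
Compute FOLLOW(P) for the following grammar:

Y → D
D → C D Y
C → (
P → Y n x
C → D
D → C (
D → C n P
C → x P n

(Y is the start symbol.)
{ $, '(', 'n', 'x' }

To compute FOLLOW(P), find every occurrence of P on a right-hand side N → α P β: add FIRST(β) \ {ε}, and if β is empty or nullable also add FOLLOW(N). Iterate to a fixed point.

In D → C n P: P is at the end, add FOLLOW(D)
In C → x P n: P is followed by n, add FIRST(n) \ {ε} = { 'n' }

The FOLLOW sets referred to above (computed the same way, to a fixed point):
  FOLLOW(D) = { $, '(', 'n', 'x' }

Taking the union: FOLLOW(P) = { $, '(', 'n', 'x' }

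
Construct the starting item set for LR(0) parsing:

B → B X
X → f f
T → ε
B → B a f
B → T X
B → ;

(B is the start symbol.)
{ [B → . ;], [B → . B X], [B → . B a f], [B → . T X], [B' → . B], [T → .] }

First, augment the grammar with B' → B
I₀ = CLOSURE({ [B' → . B] }):
  [B' → . B] has the dot before B: add [B → . B X], [B → . B a f], [B → . T X], [B → . ;]
  [B → . T X] has the dot before T: add [T → .]
No further items can be added.

I₀ = { [B → . ;], [B → . B X], [B → . B a f], [B → . T X], [B' → . B], [T → .] }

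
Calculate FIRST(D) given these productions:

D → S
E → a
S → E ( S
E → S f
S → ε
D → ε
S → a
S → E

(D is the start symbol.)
To compute FIRST(D), examine every production with D on the left-hand side, reading each right-hand side left to right until a non-nullable symbol is reached.

FIRST sets of the other non-terminals involved (by the same procedure, iterated to a fixed point):
  FIRST(S) = { 'a', 'f', ε }

From D → S:
  - S is a non-terminal: add FIRST(S) \ {ε} = { 'a', 'f' }
    S is nullable and nothing follows, so the whole right-hand side can vanish: ε ∈ FIRST(D)
From D → ε:
  - ε-production, so ε ∈ FIRST(D)

Collecting: FIRST(D) = { 'a', 'f', ε }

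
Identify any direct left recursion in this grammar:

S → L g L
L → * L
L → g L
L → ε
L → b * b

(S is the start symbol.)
S → L g L: starts with L
L → * L: starts with '*'
L → g L: starts with g
L → ε: starts with ε
L → b * b: starts with b

No direct left recursion found.

Answer: No direct left recursion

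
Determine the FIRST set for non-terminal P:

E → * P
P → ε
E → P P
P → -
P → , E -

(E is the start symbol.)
{ ',', '-', ε }

To compute FIRST(P), examine every production with P on the left-hand side, reading each right-hand side left to right until a non-nullable symbol is reached.

From P → ε:
  - ε-production, so ε ∈ FIRST(P)
From P → -:
  - '-' is a terminal: add '-' and stop
From P → , E -:
  - ',' is a terminal: add ',' and stop

Collecting: FIRST(P) = { ',', '-', ε }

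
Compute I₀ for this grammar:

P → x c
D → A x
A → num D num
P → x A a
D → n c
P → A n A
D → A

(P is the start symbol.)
First, augment the grammar with P' → P
I₀ = CLOSURE({ [P' → . P] }):
  [P' → . P] has the dot before P: add [P → . x c], [P → . x A a], [P → . A n A]
  [P → . A n A] has the dot before A: add [A → . num D num]
No further items can be added.

I₀ = { [A → . num D num], [P → . A n A], [P → . x A a], [P → . x c], [P' → . P] }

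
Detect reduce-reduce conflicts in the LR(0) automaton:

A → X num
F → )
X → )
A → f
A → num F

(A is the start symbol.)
Augment with A' → A and build the canonical LR(0) collection (I0 = CLOSURE({[A' → . A]}), then GOTO on every symbol after a dot until no new states appear). It has 9 states:
  I0: { [A → . X num], [A → . f], [A → . num F], [A' → . A], [X → . )] }  — shift
  I1: { [X → ) .] }  — reduce
  I2: { [A' → A .] }  — accept
  I3: { [A → X . num] }  — shift
  I4: { [A → f .] }  — reduce
  I5: { [A → num . F], [F → . )] }  — shift
  I6: { [F → ) .] }  — reduce
  I7: { [A → num F .] }  — reduce
  I8: { [A → X num .] }  — reduce

No state contains more than one complete item.

Answer: No reduce-reduce conflicts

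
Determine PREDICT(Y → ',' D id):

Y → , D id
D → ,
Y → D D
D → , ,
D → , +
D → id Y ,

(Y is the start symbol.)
{ ',' }

PREDICT(Y → ',' D id) = (FIRST(RHS) \ {ε}) ∪ (FOLLOW(Y) if ε ∈ FIRST(RHS), i.e. RHS ⇒* ε)
FIRST(',' D id) = { ',' }
ε ∉ FIRST(',' D id), so FOLLOW(Y) is not added.
PREDICT(Y → ',' D id) = { ',' }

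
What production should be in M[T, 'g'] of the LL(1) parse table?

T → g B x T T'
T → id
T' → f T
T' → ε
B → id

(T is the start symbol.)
To find M[T, 'g'], we find productions for T where 'g' is in the predict set (PREDICT(N → α) = (FIRST(α) \ {ε}) ∪ (FOLLOW(N) if α ⇒* ε)).

T → g B x T T': PREDICT = { 'g' }
  'g' is in predict set, so this production goes in M[T, 'g']
T → id: PREDICT = { 'id' }

M[T, 'g'] = T → g B x T T'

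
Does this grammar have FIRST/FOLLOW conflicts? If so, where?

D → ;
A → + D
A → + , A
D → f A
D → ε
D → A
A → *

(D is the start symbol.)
No FIRST/FOLLOW conflicts.

A FIRST/FOLLOW conflict occurs when a non-terminal N has a nullable alternative N → β (β ⇒* ε) and another alternative N → α with FIRST(α) ∩ FOLLOW(N) ≠ ∅: on such a lookahead the parser cannot decide between expanding α and letting N vanish via β.

Nullable non-terminals: D.
FIRST sets used below: FIRST(A) = { '*', '+' }

D: nullable alternative(s) D → ε; FOLLOW(D) = { $ }
  D → ;: FIRST \ {ε} = { ';' } — disjoint from FOLLOW(D)
  D → f A: FIRST \ {ε} = { 'f' } — disjoint from FOLLOW(D)
  D → ε: FIRST \ {ε} = { } — this is the only nullable alternative, skip
  D → A: FIRST \ {ε} = { '*', '+' } — disjoint from FOLLOW(D)

A has no nullable alternative, so no FIRST/FOLLOW check is needed there.

No FIRST/FOLLOW conflicts found.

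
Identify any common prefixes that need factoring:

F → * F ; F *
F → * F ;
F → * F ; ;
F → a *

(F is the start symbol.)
Yes, F has productions with common prefix '* F ;'

Left-factoring is needed when two productions for the same non-terminal
share a common prefix on the right-hand side.

Productions for F:
  F → * F ; F *
  F → * F ;
  F → * F ; ;
  F → a *

Found common prefix '* F ;' in productions for F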